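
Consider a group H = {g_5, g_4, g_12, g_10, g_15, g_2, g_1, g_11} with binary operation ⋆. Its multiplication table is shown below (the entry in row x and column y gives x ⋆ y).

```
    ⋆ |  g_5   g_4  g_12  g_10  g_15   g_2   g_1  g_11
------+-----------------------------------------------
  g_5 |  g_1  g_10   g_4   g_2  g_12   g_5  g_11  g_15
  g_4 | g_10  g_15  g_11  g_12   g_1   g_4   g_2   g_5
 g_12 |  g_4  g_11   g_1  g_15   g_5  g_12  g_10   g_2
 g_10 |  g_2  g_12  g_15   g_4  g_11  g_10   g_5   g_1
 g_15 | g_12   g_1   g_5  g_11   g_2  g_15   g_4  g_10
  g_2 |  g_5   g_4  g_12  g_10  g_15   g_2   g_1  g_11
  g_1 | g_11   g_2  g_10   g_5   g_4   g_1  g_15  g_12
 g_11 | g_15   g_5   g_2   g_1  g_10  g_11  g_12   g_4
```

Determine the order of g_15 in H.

The identity element is g_2 (its row matches the header).
g_15^1 = g_15
g_15^2 = g_15 ⋆ g_15 = g_2
The first power of g_15 equal to the identity is g_15^2, so ord(g_15) = 2.

2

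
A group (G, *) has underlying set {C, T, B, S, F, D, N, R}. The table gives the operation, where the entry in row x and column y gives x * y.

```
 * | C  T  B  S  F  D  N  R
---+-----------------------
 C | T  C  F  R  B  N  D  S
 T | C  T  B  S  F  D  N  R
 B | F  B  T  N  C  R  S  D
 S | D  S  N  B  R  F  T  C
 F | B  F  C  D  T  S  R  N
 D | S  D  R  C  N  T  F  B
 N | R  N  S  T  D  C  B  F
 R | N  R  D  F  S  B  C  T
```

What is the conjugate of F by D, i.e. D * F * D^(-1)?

The identity is T. In row D, the entry T sits in column D, so D^(-1) = D.
D * F = N
N * D = C

C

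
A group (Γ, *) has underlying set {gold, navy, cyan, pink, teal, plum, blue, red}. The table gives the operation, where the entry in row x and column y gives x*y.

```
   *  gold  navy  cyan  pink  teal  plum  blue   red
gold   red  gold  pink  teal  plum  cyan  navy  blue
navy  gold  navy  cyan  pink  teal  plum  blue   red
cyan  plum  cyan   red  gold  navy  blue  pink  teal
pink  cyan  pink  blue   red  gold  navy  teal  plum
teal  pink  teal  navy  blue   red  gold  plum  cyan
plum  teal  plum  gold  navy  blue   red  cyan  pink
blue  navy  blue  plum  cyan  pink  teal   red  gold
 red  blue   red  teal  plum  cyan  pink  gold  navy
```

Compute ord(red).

2

The identity element is navy (its row matches the header).
red^1 = red
red^2 = red*red = navy
The first power of red equal to the identity is red^2, so ord(red) = 2.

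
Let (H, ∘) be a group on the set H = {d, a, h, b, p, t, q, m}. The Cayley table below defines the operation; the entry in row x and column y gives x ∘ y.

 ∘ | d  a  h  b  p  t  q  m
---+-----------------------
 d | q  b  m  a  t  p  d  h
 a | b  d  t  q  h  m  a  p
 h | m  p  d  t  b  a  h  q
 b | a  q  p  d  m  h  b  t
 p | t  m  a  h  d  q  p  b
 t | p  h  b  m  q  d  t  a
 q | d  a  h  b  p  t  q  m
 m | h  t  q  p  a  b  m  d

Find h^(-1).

m

First locate the identity: row q matches the header, so q is the identity.
Scan row h for q: h ∘ m = q. Hence h^(-1) = m.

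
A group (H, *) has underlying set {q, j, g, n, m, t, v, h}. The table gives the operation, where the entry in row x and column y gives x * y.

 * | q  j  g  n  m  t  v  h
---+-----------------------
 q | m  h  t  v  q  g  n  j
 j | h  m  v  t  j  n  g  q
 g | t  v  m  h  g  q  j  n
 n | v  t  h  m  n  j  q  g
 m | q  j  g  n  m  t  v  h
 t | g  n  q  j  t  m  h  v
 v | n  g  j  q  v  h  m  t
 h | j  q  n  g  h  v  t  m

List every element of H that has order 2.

Identity is m. Compute the order of each non-identity element by repeated multiplication:
  q: q → m  (order 2)
  j: j → m  (order 2)
  g: g → m  (order 2)
  n: n → m  (order 2)
  t: t → m  (order 2)
  v: v → m  (order 2)
  h: h → m  (order 2)
Elements of order 2: {g, h, j, n, q, t, v}.
(Structurally, H here is isomorphic to the elementary abelian group (Z_2)^3.)

{g, h, j, n, q, t, v}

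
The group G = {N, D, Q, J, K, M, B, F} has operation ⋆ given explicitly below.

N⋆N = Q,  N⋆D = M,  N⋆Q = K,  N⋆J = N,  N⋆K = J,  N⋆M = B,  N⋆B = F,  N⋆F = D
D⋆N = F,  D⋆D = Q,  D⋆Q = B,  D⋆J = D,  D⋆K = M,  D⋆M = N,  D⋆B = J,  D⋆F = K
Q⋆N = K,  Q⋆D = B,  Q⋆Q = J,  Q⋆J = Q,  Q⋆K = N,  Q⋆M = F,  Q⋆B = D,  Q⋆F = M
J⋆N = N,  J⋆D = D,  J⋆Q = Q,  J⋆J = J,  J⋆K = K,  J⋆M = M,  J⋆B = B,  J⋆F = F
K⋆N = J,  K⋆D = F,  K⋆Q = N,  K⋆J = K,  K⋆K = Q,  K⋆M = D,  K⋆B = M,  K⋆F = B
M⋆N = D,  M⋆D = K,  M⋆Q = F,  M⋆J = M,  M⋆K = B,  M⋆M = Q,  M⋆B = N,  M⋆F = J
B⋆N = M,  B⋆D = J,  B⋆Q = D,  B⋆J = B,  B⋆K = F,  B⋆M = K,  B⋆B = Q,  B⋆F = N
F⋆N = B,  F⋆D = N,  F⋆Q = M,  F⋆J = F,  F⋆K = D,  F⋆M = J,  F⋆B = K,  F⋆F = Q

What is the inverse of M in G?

F

First locate the identity: row J matches the header, so J is the identity.
Scan row M for J: M ⋆ F = J. Hence M^(-1) = F.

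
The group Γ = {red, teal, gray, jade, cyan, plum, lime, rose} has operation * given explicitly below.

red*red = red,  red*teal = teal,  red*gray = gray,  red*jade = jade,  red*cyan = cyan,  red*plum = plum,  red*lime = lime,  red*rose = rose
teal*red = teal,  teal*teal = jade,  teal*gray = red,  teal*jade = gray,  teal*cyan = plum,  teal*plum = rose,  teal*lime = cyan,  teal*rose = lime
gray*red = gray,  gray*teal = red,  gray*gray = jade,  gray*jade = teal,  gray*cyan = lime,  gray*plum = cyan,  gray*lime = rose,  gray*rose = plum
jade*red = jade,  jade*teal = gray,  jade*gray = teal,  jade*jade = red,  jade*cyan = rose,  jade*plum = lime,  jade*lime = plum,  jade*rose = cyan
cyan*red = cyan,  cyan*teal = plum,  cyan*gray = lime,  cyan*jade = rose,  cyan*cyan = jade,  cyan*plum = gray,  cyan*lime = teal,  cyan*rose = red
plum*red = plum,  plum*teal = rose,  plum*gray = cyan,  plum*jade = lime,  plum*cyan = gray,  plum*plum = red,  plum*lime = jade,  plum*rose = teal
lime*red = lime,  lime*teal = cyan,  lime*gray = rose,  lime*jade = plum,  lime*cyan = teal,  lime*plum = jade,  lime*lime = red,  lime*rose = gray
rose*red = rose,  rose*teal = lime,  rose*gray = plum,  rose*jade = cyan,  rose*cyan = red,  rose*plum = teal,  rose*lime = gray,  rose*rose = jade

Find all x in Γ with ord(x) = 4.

{cyan, gray, rose, teal}

Identity is red. Compute the order of each non-identity element by repeated multiplication:
  teal: teal → jade → gray → red  (order 4)
  gray: gray → jade → teal → red  (order 4)
  jade: jade → red  (order 2)
  cyan: cyan → jade → rose → red  (order 4)
  plum: plum → red  (order 2)
  lime: lime → red  (order 2)
  rose: rose → jade → cyan → red  (order 4)
Elements of order 4: {cyan, gray, rose, teal}.
(Structurally, Γ here is isomorphic to Z_2 x Z_4.)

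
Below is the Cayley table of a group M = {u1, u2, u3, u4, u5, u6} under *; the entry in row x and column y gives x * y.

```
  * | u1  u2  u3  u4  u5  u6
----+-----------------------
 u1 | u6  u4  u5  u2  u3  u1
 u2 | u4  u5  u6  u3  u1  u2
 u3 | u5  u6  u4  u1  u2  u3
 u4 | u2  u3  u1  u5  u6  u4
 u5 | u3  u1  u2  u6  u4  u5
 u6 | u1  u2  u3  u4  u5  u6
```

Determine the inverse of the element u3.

First locate the identity: row u6 matches the header, so u6 is the identity.
Scan row u3 for u6: u3 * u2 = u6. Hence u3^(-1) = u2.
(Structurally, M here is isomorphic to the cyclic group Z_6.)

u2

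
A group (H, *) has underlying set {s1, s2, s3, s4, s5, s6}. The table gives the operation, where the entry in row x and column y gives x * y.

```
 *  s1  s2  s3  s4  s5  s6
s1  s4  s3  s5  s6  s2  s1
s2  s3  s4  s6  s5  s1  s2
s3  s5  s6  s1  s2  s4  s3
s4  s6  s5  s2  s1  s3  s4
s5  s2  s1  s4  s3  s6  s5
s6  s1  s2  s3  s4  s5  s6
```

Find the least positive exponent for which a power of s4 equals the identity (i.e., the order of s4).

The identity element is s6 (its row matches the header).
s4^1 = s4
s4^2 = s4 * s4 = s1
s4^3 = s1 * s4 = s6
The first power of s4 equal to the identity is s4^3, so ord(s4) = 3.

3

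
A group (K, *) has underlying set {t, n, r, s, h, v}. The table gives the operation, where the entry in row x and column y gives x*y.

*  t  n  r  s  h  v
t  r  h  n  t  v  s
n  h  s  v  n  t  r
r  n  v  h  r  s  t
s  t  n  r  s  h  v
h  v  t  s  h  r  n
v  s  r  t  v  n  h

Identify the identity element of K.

The identity e satisfies e*x = x for all x, so its row in the table reproduces the column headers.
Row s reads: t, n, r, s, h, v — exactly the header order. So s is the identity.

s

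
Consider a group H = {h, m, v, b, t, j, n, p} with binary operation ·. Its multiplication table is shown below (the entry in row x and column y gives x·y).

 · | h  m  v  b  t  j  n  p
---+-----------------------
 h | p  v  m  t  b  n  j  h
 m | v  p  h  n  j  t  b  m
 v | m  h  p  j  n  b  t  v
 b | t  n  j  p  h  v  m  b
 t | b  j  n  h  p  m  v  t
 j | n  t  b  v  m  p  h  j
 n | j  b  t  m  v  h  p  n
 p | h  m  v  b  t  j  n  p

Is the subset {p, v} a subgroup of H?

{p, v} contains the identity p.
Checking products: every product of two elements of {p, v} (read from the table) lies in {p, v}, so the set is closed.
In a finite group, a nonempty closed subset is a subgroup. So {p, v} ≤ H.
(Structurally, H here is isomorphic to the elementary abelian group (Z_2)^3.)

Yes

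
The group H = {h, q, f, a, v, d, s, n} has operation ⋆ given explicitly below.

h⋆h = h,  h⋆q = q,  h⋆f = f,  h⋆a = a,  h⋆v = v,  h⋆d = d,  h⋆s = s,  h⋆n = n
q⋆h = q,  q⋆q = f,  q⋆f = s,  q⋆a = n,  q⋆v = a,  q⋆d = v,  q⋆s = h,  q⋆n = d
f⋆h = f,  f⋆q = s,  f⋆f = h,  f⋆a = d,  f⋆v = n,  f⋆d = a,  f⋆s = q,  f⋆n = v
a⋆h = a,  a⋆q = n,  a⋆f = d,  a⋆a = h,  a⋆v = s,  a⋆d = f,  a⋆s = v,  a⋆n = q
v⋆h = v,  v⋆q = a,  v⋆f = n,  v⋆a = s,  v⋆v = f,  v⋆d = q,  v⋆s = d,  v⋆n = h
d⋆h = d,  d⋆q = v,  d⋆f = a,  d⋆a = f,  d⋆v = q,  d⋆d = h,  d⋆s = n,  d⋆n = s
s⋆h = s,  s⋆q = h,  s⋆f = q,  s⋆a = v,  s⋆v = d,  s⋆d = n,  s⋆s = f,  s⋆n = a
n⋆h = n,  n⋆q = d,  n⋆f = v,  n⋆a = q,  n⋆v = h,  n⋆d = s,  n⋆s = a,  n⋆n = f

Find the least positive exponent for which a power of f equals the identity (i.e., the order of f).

2

The identity element is h (its row matches the header).
f^1 = f
f^2 = f ⋆ f = h
The first power of f equal to the identity is f^2, so ord(f) = 2.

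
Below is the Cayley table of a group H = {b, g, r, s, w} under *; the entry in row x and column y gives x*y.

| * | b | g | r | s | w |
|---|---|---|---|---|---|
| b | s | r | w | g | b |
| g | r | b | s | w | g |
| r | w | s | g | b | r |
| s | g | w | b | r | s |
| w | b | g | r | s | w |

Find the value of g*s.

w

Read row g, column s: g*s = w.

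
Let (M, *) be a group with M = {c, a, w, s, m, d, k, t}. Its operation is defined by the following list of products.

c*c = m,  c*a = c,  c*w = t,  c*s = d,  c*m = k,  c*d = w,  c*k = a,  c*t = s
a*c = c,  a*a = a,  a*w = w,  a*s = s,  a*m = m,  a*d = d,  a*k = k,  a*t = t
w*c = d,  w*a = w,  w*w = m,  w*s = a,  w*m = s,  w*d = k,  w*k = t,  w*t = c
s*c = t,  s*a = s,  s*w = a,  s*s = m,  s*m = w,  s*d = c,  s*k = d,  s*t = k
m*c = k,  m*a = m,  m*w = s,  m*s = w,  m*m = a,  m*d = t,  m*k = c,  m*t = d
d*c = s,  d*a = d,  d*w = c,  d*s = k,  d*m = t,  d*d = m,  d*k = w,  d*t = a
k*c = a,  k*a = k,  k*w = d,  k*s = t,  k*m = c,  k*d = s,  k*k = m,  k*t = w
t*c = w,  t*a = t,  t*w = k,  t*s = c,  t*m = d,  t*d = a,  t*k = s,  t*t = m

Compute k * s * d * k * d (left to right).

s

k * s = t
t * d = a
a * k = k
k * d = s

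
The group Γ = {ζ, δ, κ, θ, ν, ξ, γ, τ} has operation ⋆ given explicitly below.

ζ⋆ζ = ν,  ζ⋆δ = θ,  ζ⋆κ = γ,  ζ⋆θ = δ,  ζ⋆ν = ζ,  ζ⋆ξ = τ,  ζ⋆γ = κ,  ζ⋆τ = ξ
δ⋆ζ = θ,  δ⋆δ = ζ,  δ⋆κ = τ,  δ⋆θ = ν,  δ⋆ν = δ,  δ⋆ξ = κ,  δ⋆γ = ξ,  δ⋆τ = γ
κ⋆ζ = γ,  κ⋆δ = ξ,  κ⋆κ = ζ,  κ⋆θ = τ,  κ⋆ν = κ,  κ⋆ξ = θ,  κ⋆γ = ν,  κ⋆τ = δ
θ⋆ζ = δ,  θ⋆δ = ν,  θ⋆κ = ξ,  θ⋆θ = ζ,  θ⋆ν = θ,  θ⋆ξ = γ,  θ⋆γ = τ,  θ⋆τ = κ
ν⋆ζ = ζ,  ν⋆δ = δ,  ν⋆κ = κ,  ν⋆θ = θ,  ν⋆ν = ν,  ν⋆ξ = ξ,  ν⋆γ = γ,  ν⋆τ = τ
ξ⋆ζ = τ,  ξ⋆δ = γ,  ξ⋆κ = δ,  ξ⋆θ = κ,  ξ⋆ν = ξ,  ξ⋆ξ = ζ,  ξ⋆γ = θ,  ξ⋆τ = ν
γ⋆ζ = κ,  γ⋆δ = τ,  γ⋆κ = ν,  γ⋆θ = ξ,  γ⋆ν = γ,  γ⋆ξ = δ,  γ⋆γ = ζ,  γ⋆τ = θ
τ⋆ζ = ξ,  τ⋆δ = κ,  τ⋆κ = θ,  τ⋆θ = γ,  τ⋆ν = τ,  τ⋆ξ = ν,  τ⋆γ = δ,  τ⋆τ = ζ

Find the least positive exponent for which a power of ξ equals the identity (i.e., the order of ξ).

4

The identity element is ν (its row matches the header).
ξ^1 = ξ
ξ^2 = ξ ⋆ ξ = ζ
ξ^3 = ζ ⋆ ξ = τ
ξ^4 = τ ⋆ ξ = ν
The first power of ξ equal to the identity is ξ^4, so ord(ξ) = 4.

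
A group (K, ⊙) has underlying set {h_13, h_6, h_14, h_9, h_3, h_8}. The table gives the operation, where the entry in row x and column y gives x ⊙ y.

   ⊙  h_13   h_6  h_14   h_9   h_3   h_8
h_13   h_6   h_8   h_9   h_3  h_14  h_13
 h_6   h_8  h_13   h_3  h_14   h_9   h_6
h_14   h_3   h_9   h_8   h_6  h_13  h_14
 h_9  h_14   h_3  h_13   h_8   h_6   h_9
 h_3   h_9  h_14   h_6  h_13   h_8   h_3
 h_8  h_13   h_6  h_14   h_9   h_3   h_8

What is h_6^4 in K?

h_6^1 = h_6
h_6^2 = h_6 ⊙ h_6 = h_13
h_6^3 = h_13 ⊙ h_6 = h_8
h_6^4 = h_8 ⊙ h_6 = h_6

h_6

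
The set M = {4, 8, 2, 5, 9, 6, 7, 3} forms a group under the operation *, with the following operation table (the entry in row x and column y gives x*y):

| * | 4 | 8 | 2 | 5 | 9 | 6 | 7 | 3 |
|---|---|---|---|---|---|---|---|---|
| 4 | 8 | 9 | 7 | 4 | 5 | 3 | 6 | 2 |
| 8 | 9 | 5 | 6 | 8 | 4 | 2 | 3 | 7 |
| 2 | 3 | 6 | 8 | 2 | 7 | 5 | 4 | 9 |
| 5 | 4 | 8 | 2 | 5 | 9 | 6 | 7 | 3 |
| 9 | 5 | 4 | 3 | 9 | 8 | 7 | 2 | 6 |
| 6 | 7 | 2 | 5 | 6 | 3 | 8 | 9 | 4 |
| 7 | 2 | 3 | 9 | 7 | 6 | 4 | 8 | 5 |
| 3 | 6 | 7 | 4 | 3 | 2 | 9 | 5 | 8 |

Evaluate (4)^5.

4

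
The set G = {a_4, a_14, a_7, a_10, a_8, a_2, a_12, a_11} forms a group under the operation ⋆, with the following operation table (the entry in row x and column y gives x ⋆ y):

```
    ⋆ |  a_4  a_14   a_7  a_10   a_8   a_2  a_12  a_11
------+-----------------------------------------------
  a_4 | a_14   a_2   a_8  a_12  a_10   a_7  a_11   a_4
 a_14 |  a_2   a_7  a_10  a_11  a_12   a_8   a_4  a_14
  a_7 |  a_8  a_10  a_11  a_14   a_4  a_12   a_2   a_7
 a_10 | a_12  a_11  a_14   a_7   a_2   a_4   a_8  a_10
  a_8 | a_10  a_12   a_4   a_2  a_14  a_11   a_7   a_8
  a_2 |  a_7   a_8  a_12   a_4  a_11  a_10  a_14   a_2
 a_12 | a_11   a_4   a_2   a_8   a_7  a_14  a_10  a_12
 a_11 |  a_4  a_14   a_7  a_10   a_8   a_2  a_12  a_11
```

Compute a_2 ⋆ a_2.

Read row a_2, column a_2: a_2 ⋆ a_2 = a_10.

a_10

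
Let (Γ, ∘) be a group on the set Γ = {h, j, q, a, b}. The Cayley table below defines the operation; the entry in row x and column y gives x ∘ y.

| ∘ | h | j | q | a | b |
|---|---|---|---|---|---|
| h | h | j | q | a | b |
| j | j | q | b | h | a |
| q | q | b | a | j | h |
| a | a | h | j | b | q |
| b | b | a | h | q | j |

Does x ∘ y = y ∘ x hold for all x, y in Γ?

Check whether the table is symmetric across its main diagonal.
Every entry (row x, col y) equals the entry (row y, col x), so Γ is abelian.

Yes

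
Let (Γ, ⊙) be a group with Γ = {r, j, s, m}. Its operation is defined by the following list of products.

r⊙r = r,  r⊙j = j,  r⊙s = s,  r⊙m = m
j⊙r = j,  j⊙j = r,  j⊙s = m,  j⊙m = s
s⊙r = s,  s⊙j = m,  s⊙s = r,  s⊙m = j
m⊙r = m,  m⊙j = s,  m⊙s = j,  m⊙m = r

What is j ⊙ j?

r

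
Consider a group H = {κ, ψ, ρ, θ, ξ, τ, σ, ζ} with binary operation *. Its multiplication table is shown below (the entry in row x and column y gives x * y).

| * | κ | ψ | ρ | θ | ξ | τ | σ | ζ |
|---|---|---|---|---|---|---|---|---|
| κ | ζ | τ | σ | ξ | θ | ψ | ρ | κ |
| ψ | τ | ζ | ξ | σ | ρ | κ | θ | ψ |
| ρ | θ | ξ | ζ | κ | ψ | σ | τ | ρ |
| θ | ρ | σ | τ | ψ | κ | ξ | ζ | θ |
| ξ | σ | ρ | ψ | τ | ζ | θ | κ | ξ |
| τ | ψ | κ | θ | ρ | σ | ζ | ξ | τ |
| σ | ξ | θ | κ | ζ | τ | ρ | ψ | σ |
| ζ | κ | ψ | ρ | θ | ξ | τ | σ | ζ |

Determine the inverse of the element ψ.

ψ

First locate the identity: row ζ matches the header, so ζ is the identity.
Scan row ψ for ζ: ψ * ψ = ζ. Hence ψ^(-1) = ψ.
(Structurally, H here is isomorphic to the dihedral group D_4.)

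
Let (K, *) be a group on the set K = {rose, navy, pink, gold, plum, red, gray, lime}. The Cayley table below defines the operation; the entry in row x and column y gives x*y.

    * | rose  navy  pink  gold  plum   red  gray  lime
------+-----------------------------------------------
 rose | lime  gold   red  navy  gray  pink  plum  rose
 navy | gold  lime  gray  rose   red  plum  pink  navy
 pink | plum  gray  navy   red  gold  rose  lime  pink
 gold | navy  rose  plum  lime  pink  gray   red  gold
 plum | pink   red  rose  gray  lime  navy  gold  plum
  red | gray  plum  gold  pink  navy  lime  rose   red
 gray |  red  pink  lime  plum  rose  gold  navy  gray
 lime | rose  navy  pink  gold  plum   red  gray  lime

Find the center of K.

An element z is central iff its row equals its column in the table.
For gold: gold*gray = red ≠ plum = gray*gold, so gold ∉ Z.
Checking each element this way leaves Z(K) = {lime, navy}.

{lime, navy}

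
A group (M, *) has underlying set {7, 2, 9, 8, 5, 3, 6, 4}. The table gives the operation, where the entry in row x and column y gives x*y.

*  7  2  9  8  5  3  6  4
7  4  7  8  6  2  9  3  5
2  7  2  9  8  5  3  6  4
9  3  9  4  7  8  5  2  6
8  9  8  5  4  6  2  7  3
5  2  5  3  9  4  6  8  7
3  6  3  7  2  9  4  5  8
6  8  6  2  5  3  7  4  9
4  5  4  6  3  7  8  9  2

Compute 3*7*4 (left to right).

3*7 = 6
6*4 = 9

9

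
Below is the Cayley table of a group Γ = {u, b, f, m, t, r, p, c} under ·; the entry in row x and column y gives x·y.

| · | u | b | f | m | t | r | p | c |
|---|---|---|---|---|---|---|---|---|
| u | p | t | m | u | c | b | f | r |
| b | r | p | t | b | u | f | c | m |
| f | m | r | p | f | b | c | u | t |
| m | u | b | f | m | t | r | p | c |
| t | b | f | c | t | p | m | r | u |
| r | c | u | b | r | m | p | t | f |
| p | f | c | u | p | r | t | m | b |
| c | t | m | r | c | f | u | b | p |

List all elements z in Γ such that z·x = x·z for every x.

{m, p}

An element z is central iff its row equals its column in the table.
For b: b·f = t ≠ r = f·b, so b ∉ Z.
Checking each element this way leaves Z(Γ) = {m, p}.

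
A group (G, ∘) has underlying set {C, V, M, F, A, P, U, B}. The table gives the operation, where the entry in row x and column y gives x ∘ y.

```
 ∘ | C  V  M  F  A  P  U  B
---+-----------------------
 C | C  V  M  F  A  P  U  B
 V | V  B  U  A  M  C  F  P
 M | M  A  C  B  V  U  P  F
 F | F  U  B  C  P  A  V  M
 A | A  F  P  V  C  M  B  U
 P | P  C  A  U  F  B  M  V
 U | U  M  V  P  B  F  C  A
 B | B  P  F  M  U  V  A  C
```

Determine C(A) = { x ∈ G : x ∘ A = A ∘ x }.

{A, B, C, U}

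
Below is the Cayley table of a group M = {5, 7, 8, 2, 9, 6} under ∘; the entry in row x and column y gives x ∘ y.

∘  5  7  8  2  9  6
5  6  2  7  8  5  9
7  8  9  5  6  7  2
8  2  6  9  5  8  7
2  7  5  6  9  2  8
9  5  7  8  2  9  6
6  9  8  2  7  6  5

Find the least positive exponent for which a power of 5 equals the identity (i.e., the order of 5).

3

The identity element is 9 (its row matches the header).
5^1 = 5
5^2 = 5 ∘ 5 = 6
5^3 = 6 ∘ 5 = 9
The first power of 5 equal to the identity is 5^3, so ord(5) = 3.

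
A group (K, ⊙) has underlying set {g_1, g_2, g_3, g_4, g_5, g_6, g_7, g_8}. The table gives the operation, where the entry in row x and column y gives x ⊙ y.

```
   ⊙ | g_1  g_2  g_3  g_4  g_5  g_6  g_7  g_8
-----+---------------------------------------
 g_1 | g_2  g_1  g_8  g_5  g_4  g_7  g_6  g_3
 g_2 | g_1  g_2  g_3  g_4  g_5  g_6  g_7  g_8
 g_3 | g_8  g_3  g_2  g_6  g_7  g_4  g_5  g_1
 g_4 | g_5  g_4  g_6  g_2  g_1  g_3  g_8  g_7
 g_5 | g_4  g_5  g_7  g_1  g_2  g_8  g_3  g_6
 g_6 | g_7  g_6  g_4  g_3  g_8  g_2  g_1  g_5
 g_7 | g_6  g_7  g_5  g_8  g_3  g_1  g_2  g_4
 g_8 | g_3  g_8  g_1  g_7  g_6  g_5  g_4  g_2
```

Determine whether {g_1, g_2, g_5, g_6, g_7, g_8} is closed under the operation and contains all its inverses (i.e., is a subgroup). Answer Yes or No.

g_7 ⊙ g_5 = g_3, which is not in {g_1, g_2, g_5, g_6, g_7, g_8}.
The subset is not closed under ⊙, so it is not a subgroup.
(Structurally, K here is isomorphic to the elementary abelian group (Z_2)^3.)

No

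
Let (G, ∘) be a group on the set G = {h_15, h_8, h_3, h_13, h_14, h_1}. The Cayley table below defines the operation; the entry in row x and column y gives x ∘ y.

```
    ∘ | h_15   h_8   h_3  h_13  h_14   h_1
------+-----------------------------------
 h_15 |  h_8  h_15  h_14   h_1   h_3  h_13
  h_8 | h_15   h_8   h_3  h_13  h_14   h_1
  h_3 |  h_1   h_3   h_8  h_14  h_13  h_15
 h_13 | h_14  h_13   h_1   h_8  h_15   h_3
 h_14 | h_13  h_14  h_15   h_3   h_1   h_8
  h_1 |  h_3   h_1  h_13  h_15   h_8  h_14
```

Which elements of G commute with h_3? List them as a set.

Compare row h_3 with column h_3 entry by entry.
h_14 ∘ h_3 = h_15 but h_3 ∘ h_14 = h_13, so h_14 does not.
Collecting the elements that commute with h_3: C(h_3) = {h_3, h_8}.

{h_3, h_8}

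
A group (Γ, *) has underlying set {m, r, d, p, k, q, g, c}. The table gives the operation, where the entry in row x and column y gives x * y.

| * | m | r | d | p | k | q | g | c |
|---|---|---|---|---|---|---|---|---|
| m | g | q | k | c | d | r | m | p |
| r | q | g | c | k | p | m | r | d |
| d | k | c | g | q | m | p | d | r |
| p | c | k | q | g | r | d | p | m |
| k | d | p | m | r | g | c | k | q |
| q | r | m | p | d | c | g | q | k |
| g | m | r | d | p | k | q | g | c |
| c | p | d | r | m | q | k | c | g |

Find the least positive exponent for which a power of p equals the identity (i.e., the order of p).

2

The identity element is g (its row matches the header).
p^1 = p
p^2 = p * p = g
The first power of p equal to the identity is p^2, so ord(p) = 2.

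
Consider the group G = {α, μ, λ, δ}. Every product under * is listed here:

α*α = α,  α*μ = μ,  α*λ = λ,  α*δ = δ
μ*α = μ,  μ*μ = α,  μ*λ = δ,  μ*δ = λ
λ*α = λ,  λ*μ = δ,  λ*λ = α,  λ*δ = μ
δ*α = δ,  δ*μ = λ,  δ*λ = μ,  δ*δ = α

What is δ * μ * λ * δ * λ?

δ * μ = λ
λ * λ = α
α * δ = δ
δ * λ = μ
(Structurally, G here is isomorphic to the Klein four-group V_4.)

μ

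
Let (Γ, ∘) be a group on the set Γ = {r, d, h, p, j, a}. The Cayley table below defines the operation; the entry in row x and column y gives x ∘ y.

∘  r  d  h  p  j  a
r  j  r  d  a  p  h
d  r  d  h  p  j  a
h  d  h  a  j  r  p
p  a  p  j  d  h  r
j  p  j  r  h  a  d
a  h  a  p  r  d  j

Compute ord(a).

The identity element is d (its row matches the header).
a^1 = a
a^2 = a ∘ a = j
a^3 = j ∘ a = d
The first power of a equal to the identity is a^3, so ord(a) = 3.

3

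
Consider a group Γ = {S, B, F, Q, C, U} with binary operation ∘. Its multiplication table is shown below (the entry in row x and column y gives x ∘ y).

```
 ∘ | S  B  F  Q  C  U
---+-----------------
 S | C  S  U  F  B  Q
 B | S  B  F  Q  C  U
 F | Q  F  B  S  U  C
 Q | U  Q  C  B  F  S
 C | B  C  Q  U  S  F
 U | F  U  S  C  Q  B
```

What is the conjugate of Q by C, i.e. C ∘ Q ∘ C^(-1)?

F

The identity is B. In row C, the entry B sits in column S, so C^(-1) = S.
C ∘ Q = U
U ∘ S = F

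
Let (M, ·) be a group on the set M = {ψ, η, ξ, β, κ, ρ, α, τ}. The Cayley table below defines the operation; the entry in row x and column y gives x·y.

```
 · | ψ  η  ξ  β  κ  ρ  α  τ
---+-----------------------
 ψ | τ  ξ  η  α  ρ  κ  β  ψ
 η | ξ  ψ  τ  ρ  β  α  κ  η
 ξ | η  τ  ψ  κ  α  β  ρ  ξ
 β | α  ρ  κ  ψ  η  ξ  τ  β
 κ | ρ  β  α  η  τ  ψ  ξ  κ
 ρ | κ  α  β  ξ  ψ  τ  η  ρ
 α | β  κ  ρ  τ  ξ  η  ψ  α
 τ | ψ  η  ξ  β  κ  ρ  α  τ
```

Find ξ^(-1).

η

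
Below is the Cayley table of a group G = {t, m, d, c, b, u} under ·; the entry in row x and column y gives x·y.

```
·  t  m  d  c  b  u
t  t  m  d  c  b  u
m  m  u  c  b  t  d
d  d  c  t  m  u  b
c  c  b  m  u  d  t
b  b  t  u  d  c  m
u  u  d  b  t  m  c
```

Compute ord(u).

3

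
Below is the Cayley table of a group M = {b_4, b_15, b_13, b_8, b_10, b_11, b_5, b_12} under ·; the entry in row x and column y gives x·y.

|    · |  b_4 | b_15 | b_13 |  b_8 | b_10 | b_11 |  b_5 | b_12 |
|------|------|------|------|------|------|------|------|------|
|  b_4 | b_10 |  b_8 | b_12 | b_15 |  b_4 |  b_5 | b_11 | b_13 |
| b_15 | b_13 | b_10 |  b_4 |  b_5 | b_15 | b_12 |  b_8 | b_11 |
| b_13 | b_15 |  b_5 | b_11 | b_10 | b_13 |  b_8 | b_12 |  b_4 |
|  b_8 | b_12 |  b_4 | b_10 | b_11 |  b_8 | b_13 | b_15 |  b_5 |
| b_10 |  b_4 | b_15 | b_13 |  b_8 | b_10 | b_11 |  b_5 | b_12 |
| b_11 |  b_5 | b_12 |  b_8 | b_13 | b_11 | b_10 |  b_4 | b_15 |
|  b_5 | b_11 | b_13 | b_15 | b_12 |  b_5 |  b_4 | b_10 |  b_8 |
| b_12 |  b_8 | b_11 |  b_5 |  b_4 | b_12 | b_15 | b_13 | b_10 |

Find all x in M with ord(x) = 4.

Identity is b_10. Compute the order of each non-identity element by repeated multiplication:
  b_4: b_4 → b_10  (order 2)
  b_15: b_15 → b_10  (order 2)
  b_13: b_13 → b_11 → b_8 → b_10  (order 4)
  b_8: b_8 → b_11 → b_13 → b_10  (order 4)
  b_11: b_11 → b_10  (order 2)
  b_5: b_5 → b_10  (order 2)
  b_12: b_12 → b_10  (order 2)
Elements of order 4: {b_13, b_8}.

{b_13, b_8}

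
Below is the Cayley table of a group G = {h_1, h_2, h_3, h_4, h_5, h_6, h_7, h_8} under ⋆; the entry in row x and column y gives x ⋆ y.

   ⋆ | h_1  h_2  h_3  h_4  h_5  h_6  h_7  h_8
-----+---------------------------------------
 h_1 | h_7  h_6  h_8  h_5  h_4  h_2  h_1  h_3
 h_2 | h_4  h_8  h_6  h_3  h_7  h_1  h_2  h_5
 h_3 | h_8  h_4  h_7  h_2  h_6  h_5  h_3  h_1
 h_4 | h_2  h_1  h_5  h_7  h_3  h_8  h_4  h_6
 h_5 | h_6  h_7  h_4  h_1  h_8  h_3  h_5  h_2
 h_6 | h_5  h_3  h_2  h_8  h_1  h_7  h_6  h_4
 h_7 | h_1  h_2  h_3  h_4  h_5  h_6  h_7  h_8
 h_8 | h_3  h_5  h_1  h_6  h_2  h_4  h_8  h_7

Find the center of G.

{h_7, h_8}

An element z is central iff its row equals its column in the table.
For h_5: h_5 ⋆ h_3 = h_4 ≠ h_6 = h_3 ⋆ h_5, so h_5 ∉ Z.
Checking each element this way leaves Z(G) = {h_7, h_8}.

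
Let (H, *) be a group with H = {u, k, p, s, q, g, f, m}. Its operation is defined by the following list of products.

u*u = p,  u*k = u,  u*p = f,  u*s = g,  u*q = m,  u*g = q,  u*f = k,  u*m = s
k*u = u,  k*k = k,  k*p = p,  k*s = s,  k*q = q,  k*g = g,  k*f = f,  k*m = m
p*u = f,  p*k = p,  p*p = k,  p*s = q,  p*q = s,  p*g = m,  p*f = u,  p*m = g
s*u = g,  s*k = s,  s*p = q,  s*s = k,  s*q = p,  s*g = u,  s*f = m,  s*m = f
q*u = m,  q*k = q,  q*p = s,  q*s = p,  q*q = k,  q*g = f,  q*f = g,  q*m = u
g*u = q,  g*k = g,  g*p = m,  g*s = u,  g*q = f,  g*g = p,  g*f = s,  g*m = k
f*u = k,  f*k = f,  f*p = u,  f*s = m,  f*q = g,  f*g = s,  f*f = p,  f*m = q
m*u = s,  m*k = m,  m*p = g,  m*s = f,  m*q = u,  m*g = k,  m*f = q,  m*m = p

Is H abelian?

Yes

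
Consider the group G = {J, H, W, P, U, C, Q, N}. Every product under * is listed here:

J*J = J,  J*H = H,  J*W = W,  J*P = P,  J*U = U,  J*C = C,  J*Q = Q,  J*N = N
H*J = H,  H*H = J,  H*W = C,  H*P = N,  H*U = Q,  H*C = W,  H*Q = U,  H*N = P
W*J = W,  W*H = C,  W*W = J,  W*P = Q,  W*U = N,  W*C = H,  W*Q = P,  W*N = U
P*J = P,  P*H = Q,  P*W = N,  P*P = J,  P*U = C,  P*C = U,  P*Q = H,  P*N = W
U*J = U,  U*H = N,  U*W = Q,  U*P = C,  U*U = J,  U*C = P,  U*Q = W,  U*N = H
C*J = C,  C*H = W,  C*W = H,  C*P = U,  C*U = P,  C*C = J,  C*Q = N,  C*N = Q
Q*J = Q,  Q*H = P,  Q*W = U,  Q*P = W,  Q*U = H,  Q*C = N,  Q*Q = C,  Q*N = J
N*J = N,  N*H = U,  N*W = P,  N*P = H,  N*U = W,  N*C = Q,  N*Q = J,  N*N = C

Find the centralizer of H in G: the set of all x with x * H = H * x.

Compare row H with column H entry by entry.
C * H = W = H * C, so C commutes with H.
N * H = U but H * N = P, so N does not.
Collecting the elements that commute with H: C(H) = {C, H, J, W}.

{C, H, J, W}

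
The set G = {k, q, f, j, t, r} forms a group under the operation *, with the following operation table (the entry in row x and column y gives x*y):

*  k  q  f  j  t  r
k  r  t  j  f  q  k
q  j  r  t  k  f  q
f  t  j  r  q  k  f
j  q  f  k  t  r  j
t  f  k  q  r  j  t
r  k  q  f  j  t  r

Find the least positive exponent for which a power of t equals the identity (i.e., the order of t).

The identity element is r (its row matches the header).
t^1 = t
t^2 = t*t = j
t^3 = j*t = r
The first power of t equal to the identity is t^3, so ord(t) = 3.

3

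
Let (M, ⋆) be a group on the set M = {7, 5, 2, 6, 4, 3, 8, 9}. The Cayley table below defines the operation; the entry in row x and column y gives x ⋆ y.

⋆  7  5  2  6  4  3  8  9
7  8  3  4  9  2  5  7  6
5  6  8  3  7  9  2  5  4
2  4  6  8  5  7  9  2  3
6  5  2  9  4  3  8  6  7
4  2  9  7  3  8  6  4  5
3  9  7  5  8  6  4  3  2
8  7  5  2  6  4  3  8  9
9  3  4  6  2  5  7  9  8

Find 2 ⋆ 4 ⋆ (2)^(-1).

The identity is 8. In row 2, the entry 8 sits in column 2, so 2^(-1) = 2.
2 ⋆ 4 = 7
7 ⋆ 2 = 4
(Structurally, M here is isomorphic to the dihedral group D_4.)

4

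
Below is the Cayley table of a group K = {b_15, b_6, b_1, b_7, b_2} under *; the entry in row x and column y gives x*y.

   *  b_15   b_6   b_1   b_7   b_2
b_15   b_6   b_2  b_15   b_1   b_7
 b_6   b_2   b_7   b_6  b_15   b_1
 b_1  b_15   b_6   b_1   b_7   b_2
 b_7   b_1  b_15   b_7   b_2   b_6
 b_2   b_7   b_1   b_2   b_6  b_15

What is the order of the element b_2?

The identity element is b_1 (its row matches the header).
b_2^1 = b_2
b_2^2 = b_2*b_2 = b_15
b_2^3 = b_15*b_2 = b_7
b_2^4 = b_7*b_2 = b_6
b_2^5 = b_6*b_2 = b_1
The first power of b_2 equal to the identity is b_2^5, so ord(b_2) = 5.

5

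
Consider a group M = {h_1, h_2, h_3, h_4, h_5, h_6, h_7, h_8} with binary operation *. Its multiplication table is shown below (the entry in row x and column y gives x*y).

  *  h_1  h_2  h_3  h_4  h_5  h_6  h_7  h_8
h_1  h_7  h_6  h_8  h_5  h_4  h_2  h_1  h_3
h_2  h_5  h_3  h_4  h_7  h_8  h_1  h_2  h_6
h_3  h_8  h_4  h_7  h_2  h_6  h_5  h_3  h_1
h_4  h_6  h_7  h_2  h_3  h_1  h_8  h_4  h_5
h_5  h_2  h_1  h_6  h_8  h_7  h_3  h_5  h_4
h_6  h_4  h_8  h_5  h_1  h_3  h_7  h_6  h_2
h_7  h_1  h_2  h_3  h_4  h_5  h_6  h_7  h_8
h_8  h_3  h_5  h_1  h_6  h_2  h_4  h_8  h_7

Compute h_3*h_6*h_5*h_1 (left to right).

h_1

h_3*h_6 = h_5
h_5*h_5 = h_7
h_7*h_1 = h_1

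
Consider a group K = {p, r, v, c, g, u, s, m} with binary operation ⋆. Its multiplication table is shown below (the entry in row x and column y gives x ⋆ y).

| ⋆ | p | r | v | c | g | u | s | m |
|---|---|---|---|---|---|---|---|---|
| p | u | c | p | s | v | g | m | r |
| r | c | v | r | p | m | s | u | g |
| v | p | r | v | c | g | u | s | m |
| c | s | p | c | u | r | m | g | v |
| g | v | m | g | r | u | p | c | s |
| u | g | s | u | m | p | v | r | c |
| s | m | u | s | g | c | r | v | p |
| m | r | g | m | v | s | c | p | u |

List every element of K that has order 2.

{r, s, u}

Identity is v. Compute the order of each non-identity element by repeated multiplication:
  p: p → u → g → v  (order 4)
  r: r → v  (order 2)
  c: c → u → m → v  (order 4)
  g: g → u → p → v  (order 4)
  u: u → v  (order 2)
  s: s → v  (order 2)
  m: m → u → c → v  (order 4)
Elements of order 2: {r, s, u}.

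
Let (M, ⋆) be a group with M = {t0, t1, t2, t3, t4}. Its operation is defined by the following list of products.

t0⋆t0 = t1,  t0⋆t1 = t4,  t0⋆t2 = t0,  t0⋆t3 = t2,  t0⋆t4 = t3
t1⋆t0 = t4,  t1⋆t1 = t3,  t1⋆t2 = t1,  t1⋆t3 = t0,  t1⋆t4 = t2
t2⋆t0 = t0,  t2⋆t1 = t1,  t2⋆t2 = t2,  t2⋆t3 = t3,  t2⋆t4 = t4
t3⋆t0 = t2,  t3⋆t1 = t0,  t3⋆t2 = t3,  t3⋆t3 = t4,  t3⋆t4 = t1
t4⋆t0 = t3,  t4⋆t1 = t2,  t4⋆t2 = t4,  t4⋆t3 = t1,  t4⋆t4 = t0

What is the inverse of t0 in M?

First locate the identity: row t2 matches the header, so t2 is the identity.
Scan row t0 for t2: t0 ⋆ t3 = t2. Hence t0^(-1) = t3.
(Structurally, M here is isomorphic to the cyclic group Z_5.)

t3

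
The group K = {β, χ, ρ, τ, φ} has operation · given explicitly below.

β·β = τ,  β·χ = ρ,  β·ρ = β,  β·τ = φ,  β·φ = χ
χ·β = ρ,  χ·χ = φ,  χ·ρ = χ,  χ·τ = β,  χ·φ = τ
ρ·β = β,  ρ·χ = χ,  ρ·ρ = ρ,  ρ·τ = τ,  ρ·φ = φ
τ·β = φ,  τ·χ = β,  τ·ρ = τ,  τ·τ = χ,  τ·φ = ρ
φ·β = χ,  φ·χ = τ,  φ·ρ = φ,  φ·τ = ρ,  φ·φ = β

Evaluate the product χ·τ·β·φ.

χ·τ = β
β·β = τ
τ·φ = ρ

ρ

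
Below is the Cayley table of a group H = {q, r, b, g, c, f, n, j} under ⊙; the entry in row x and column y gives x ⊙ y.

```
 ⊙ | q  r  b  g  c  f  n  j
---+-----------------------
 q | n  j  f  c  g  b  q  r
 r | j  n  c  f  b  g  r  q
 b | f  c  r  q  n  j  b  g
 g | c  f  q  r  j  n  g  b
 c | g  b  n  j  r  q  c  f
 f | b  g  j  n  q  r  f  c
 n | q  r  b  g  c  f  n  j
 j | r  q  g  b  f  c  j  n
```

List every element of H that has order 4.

Identity is n. Compute the order of each non-identity element by repeated multiplication:
  q: q → n  (order 2)
  r: r → n  (order 2)
  b: b → r → c → n  (order 4)
  g: g → r → f → n  (order 4)
  c: c → r → b → n  (order 4)
  f: f → r → g → n  (order 4)
  j: j → n  (order 2)
Elements of order 4: {b, c, f, g}.
(Structurally, H here is isomorphic to Z_2 x Z_4.)

{b, c, f, g}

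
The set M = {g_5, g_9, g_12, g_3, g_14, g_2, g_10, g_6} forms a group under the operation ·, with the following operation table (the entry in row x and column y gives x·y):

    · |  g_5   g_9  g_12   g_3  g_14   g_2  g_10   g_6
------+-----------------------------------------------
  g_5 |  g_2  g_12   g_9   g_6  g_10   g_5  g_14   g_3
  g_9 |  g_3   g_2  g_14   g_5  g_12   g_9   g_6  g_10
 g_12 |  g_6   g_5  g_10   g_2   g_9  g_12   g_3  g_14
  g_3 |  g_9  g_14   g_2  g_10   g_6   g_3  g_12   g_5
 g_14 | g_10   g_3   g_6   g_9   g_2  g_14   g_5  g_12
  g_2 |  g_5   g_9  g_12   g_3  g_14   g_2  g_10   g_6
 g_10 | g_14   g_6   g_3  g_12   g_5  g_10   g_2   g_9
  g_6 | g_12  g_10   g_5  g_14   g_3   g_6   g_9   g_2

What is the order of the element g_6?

The identity element is g_2 (its row matches the header).
g_6^1 = g_6
g_6^2 = g_6·g_6 = g_2
The first power of g_6 equal to the identity is g_6^2, so ord(g_6) = 2.

2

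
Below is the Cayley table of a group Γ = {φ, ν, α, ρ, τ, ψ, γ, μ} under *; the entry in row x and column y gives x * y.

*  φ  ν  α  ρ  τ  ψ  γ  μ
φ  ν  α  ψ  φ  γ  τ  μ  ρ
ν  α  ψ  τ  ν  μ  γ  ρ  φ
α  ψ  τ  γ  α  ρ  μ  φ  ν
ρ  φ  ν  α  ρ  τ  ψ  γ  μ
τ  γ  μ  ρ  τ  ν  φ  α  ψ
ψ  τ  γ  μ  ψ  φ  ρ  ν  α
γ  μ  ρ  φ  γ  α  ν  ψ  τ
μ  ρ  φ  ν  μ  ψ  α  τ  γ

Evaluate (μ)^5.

α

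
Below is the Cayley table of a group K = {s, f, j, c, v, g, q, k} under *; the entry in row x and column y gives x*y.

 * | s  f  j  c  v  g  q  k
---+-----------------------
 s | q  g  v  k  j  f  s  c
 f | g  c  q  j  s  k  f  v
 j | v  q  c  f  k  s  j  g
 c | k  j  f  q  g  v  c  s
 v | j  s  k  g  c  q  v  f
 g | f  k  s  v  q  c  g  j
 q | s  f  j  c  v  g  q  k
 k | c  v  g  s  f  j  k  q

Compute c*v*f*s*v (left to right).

g

c*v = g
g*f = k
k*s = c
c*v = g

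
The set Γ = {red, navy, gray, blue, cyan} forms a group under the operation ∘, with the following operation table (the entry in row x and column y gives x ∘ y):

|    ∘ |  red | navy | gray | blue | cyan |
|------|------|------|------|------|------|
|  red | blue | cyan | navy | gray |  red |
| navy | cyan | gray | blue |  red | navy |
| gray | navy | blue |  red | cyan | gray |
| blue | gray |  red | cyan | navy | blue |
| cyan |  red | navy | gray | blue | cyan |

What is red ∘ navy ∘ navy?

red ∘ navy = cyan
cyan ∘ navy = navy

navy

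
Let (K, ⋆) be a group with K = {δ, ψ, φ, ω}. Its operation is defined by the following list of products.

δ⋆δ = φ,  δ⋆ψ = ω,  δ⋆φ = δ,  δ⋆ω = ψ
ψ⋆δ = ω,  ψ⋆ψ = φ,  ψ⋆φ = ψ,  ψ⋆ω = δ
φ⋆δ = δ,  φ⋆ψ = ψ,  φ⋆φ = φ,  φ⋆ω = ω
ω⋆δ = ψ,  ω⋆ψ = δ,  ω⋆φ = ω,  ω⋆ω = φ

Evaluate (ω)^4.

ω^1 = ω
ω^2 = ω ⋆ ω = φ
ω^3 = φ ⋆ ω = ω
ω^4 = ω ⋆ ω = φ

φ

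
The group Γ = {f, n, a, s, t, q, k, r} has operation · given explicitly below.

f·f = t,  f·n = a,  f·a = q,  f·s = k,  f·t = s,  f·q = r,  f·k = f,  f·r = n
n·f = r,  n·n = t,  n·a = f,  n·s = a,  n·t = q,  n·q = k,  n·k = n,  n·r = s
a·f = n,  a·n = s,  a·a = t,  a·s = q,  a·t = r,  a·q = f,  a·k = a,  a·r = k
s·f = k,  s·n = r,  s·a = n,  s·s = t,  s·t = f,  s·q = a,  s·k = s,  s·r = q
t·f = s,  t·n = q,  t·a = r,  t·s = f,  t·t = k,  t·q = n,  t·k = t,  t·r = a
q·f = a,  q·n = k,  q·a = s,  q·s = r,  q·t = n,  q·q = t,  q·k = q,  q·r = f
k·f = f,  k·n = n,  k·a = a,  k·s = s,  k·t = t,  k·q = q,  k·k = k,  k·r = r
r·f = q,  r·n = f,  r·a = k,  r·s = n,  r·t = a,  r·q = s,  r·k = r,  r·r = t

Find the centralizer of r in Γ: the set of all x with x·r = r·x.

{a, k, r, t}

Compare row r with column r entry by entry.
t·r = a = r·t, so t commutes with r.
q·r = f but r·q = s, so q does not.
Collecting the elements that commute with r: C(r) = {a, k, r, t}.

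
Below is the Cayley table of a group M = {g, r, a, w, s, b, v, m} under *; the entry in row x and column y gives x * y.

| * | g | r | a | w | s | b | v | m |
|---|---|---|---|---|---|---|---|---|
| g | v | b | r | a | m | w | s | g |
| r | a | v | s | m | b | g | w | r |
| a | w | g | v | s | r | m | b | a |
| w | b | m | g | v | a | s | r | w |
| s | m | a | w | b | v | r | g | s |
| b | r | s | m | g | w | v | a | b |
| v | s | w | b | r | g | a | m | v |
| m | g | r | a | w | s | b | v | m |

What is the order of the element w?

The identity element is m (its row matches the header).
w^1 = w
w^2 = w * w = v
w^3 = v * w = r
w^4 = r * w = m
The first power of w equal to the identity is w^4, so ord(w) = 4.

4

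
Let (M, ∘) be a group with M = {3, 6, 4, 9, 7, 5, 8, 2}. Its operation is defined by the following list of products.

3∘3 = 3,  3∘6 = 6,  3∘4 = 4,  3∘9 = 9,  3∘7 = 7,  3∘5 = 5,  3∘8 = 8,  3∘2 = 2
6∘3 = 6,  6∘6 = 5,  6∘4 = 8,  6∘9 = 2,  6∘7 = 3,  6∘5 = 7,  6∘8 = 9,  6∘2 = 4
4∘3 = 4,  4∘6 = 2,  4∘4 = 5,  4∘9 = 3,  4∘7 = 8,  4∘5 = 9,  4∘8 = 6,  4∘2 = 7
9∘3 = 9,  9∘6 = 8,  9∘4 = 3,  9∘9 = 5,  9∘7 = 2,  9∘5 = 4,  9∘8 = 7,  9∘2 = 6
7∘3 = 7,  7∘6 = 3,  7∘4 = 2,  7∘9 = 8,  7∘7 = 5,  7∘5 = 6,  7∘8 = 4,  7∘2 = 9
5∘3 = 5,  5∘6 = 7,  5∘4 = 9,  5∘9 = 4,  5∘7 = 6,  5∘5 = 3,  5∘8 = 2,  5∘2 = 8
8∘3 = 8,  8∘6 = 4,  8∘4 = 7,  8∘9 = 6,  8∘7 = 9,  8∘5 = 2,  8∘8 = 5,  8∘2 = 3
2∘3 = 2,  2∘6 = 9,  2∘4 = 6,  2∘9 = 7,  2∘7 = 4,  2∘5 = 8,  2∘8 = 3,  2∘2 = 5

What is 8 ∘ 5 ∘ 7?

4

8 ∘ 5 = 2
2 ∘ 7 = 4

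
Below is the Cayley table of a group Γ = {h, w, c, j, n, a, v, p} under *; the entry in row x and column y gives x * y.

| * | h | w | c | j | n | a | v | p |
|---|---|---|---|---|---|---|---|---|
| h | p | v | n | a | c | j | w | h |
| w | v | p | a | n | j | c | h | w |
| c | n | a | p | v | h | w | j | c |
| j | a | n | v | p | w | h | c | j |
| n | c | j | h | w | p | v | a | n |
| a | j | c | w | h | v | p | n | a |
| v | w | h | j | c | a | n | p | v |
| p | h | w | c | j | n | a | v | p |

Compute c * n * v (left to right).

w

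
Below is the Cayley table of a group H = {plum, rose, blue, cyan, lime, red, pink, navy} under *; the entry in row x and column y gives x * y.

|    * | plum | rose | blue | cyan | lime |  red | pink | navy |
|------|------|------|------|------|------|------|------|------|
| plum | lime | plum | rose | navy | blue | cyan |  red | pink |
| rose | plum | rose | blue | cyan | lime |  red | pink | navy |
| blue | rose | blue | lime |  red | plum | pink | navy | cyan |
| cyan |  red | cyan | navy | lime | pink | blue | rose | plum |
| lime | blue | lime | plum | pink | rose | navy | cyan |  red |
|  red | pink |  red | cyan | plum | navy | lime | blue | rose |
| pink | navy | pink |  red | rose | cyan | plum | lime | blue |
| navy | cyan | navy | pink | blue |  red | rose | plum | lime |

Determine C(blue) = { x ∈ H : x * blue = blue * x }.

Compare row blue with column blue entry by entry.
lime * blue = plum = blue * lime, so lime commutes with blue.
cyan * blue = navy but blue * cyan = red, so cyan does not.
Collecting the elements that commute with blue: C(blue) = {blue, lime, plum, rose}.

{blue, lime, plum, rose}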